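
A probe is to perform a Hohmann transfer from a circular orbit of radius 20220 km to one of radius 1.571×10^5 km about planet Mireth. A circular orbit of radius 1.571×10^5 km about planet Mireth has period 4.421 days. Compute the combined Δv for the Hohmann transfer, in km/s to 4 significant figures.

Δv = 3.735 km/s

From Kepler's third law T² = 4π²r³/μ at r = 1.571×10^5 km, T = 4.421 days = 4.421 × 86400 s = 3.819744×10^5 s: μ = 4π²r³/T² = 1.04911×10^6 km³/s².
Transfer-ellipse semi-major axis a_t = (r₁ + r₂)/2 = (20220 + 1.571×10^5)/2 = 88660 km.
At r₁ the circular-orbit speed is v₁ = √(μ/r₁) = 7.203 km/s.
On the transfer ellipse at r₁, vis-viva gives v_p = √[μ(2/r₁ − 1/a_t)] = 9.588 km/s.
First burn Δv₁ = |v_p − v₁| = 2.385 km/s.
At r₂, v₂ = √(μ/r₂) = 2.584 km/s.
Transfer-orbit speed at r₂: v_a = √[μ(2/r₂ − 1/a_t)] = 1.234 km/s.
Second burn Δv₂ = |v₂ − v_a| = 1.350 km/s.
Δv = Δv₁ + Δv₂ = 2.385 + 1.350 = 3.735 km/s.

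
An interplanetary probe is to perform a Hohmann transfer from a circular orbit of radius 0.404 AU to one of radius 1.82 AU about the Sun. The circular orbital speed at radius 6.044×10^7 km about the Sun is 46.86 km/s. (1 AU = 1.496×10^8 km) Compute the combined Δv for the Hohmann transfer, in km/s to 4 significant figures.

Δv = 21.86 km/s

From the circular-orbit relation v² = μ/r at r = 6.044×10^7 km: μ = v²r = (46.86)² × 6.044×10^7 = 1.32718×10^11 km³/s².
In km: r₁ = 0.404 × 1.496×10^8 = 6.04384×10^7 km; r₂ = 1.82 × 1.496×10^8 = 2.72272×10^8 km.
Semi-major axis of the transfer orbit: a_t = (6.04384×10^7 + 2.72272×10^8)/2 = 1.663552×10^8 km.
Circular speed at r₁: v₁ = √(μ/r₁) = √(1.32718×10^11/6.04384×10^7) = 46.86 km/s.
Transfer-orbit speed at r₁ (vis-viva equation): v_p = √[μ(2/r₁ − 1/a_t)] = 59.95 km/s.
First burn Δv₁ = |v_p − v₁| = 13.09 km/s.
At r₂, v₂ = √(μ/r₂) = 22.0782 km/s.
Transfer-orbit speed at r₂: v_a = √[μ(2/r₂ − 1/a_t)] = 13.3076 km/s.
Second burn Δv₂ = |v₂ − v_a| = 8.771 km/s.
Δv = Δv₁ + Δv₂ = 13.09 + 8.771 = 21.86 km/s.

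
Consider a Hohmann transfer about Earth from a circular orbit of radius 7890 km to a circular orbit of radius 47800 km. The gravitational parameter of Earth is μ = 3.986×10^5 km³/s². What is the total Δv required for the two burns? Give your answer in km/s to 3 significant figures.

Δv = 3.56 km/s

Transfer-ellipse semi-major axis a_t = (r₁ + r₂)/2 = (7890 + 47800)/2 = 27845 km.
At r₁ the circular-orbit speed is v₁ = √(μ/r₁) = 7.10772 km/s.
Transfer-orbit speed at r₁ (v² = μ(2/r − 1/a)): v_p = √[μ(2/r₁ − 1/a_t)] = 9.31259 km/s.
First burn Δv₁ = |v_p − v₁| = 2.20487 km/s.
Circular speed at r₂: v₂ = √(μ/r₂) = 2.88772 km/s.
Transfer-orbit speed at r₂: v_a = √[μ(2/r₂ − 1/a_t)] = 1.53716 km/s.
Second burn Δv₂ = |v₂ − v_a| = 1.35056 km/s.
Total Δv = Δv₁ + Δv₂ = 3.555 km/s.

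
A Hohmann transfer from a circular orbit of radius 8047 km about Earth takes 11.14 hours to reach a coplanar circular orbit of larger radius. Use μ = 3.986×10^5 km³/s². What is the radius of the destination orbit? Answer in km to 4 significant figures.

Transfer time t = 11.14 hours = 40104 s, and t = π√(a_t³/μ).
So a_t = (μ t²/π²)^(1/3) = (3.986×10^5 × (40104)² / π²)^(1/3) = 40198 km.
Since a_t = (r₁ + r₂)/2, r₂ = 2a_t − r₁ = 2×40198 − 8047 = 72349 km.

r₂ = 72350 km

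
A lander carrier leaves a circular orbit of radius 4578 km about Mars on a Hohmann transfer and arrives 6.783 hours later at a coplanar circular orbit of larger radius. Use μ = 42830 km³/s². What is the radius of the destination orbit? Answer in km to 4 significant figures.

Transfer time t = 6.783 hours = 24418.8 s, and t = π√(a_t³/μ).
So a_t = (μ t²/π²)^(1/3) = (42830 × (24418.8)² / π²)^(1/3) = 13729 km.
Since a_t = (r₁ + r₂)/2, r₂ = 2a_t − r₁ = 2×13729 − 4578 = 22880 km.

r₂ = 22880 km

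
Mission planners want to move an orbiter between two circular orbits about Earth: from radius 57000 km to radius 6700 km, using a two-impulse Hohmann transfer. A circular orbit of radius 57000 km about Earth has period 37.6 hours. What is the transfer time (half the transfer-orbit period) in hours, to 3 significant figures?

From Kepler's third law T² = 4π²r³/μ at r = 57000 km, T = 37.6 hours = 37.6 × 3600 s = 1.3536×10^5 s: μ = 4π²r³/T² = 3.99028×10^5 km³/s².
Semi-major axis of the transfer orbit: a_t = (57000 + 6700)/2 = 31850 km.
By Kepler's third law the transfer-orbit period is T = 2π√(a_t³/μ), so t = T/2 = 28270 s.
Converting: 28270 s ÷ 3600 s/hour = 7.85 hours.

t = 7.85 hours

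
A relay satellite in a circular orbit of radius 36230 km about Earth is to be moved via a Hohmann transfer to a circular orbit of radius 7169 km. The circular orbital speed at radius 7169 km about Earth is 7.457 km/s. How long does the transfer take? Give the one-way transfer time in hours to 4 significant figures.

t = 4.418 hours

From the circular-orbit relation v² = μ/r at r = 7169 km: μ = v²r = (7.457)² × 7169 = 3.98646×10^5 km³/s².
Transfer-ellipse semi-major axis a_t = (r₁ + r₂)/2 = (36230 + 7169)/2 = 21699.5 km.
Half the transfer-orbit period gives t = π√(a_t³/μ) = 15905 s.
Converting: 15905 s ÷ 3600 s/hour = 4.418 hours.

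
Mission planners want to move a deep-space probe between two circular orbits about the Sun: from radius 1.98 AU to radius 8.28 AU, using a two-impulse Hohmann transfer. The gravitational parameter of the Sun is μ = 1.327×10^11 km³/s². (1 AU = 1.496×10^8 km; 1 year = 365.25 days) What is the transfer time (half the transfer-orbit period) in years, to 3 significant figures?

t = 5.81 years

In km: r₁ = 1.98 × 1.496×10^8 = 2.96208×10^8 km; r₂ = 8.28 × 1.496×10^8 = 1.238688×10^9 km.
Semi-major axis of the transfer orbit: a_t = (2.96208×10^8 + 1.238688×10^9)/2 = 7.67448×10^8 km.
By Kepler's third law the transfer-orbit period is T = 2π√(a_t³/μ), so t = T/2 = 1.834×10^8 s.
Converting: 1.834×10^8 s ÷ 3.15576×10^7 s/year (365.25 × 86400) = 5.81 years.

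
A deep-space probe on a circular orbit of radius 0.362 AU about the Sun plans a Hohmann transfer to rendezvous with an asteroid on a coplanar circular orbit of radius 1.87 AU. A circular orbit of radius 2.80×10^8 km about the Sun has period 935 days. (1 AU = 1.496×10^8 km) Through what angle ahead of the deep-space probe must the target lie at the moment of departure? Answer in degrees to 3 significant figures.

From Kepler's third law T² = 4π²r³/μ at r = 2.80×10^8 km, T = 935 days = 935 × 86400 s = 8.0784×10^7 s: μ = 4π²r³/T² = 1.32795×10^11 km³/s².
In km: r₁ = 0.362 × 1.496×10^8 = 5.41552×10^7 km; r₂ = 1.87 × 1.496×10^8 = 2.79752×10^8 km.
Semi-major axis of the transfer orbit: a_t = (5.41552×10^7 + 2.79752×10^8)/2 = 1.669536×10^8 km.
Transfer time t = π√(a_t³/μ) = 1.8597×10^7 s.
Target angular speed ω₂ = √(μ/r₂³) = 7.7881×10^-8 rad/s.
Angle swept by the target during transfer: ω₂·t = 1.4484 rad = 82.99°.
The deep-space probe traverses 180° on the transfer ellipse, so the target must lead by 180° − 82.99° = 97.0°.

φ = 97.0°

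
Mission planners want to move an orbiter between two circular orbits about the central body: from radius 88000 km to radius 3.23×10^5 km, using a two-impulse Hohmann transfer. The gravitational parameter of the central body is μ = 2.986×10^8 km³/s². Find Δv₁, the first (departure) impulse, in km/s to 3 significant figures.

Transfer-ellipse semi-major axis a_t = (r₁ + r₂)/2 = (88000 + 3.230×10^5)/2 = 2.055×10^5 km.
On the circular orbit at r = 88000 km, v_c = √(μ/r) = 58.25 km/s.
Transfer-orbit speed at the same r (vis-viva, a = a_t): v_t = √[μ(2/r − 1/a_t)] = 73.03 km/s.
Δv₁ = |v_t − v_c| = |73.03 − 58.25| = 14.78 km/s.

Δv₁ = 14.8 km/s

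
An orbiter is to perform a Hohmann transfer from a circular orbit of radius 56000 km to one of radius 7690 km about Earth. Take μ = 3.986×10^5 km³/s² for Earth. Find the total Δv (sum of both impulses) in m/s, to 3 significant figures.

Δv = 3700 m/s

Transfer-ellipse semi-major axis a_t = (r₁ + r₂)/2 = (56000 + 7690)/2 = 31845 km.
Circular speed at r₁: v₁ = √(μ/r₁) = √(3.986×10^5/56000) = 2.668 km/s.
Transfer-orbit speed at r₁ (vis-viva): v_a = √[μ(2/r₁ − 1/a_t)] = 1.311 km/s.
First burn Δv₁ = |v_a − v₁| = 1.357 km/s.
Circular speed at r₂: v₂ = √(μ/r₂) = 7.1996 km/s.
Transfer-orbit speed at r₂: v_p = √[μ(2/r₂ − 1/a_t)] = 9.5473 km/s.
Second burn Δv₂ = |v₂ − v_p| = 2.348 km/s.
Δv = Δv₁ + Δv₂ = 1.357 + 2.348 = 3.705 km/s.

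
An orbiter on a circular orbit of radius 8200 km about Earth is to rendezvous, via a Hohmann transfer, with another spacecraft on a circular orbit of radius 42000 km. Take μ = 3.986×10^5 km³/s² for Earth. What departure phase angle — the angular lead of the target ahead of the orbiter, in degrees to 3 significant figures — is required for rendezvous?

φ = 96.8°

The Hohmann ellipse has a_t = (r₁ + r₂)/2 = 25100 km.
The half-period of the transfer ellipse is t = π√(a_t³/μ) = 19788 s.
Target angular speed ω₂ = √(μ/r₂³) = 7.3349×10^-5 rad/s.
Angle swept by the target during transfer: ω₂·t = 1.4514 rad = 83.16°.
Arrival is 180° from departure on the ellipse, so φ = 180° − 83.16° = 96.8°.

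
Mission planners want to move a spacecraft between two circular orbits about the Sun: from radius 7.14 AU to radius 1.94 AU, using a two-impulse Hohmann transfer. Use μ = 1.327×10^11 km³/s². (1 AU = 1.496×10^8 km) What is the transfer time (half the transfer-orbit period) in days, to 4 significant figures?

In km: r₁ = 7.14 × 1.496×10^8 = 1.068144×10^9 km; r₂ = 1.94 × 1.496×10^8 = 2.90224×10^8 km.
Semi-major axis of the transfer orbit: a_t = (1.068144×10^9 + 2.90224×10^8)/2 = 6.79184×10^8 km.
By Kepler's third law the transfer-orbit period is T = 2π√(a_t³/μ), so t = T/2 = 1.5265×10^8 s.
Converting: 1.5265×10^8 s ÷ 86400 s/day = 1767 days.

t = 1767 days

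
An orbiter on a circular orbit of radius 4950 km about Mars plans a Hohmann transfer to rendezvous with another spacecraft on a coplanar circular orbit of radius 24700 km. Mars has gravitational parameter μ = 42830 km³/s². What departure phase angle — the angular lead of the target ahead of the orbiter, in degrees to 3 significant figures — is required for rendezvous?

φ = 96.3°

Transfer-ellipse semi-major axis a_t = (r₁ + r₂)/2 = (4950 + 24700)/2 = 14825 km.
The half-period of the transfer ellipse is t = π√(a_t³/μ) = 27401 s.
The target's mean motion on its circular orbit is ω₂ = √(μ/r₂³) = 5.3312×10^-5 rad/s.
Angle swept by the target during transfer: ω₂·t = 1.4608 rad = 83.70°.
The orbiter traverses 180° on the transfer ellipse, so the target must lead by 180° − 83.70° = 96.3°.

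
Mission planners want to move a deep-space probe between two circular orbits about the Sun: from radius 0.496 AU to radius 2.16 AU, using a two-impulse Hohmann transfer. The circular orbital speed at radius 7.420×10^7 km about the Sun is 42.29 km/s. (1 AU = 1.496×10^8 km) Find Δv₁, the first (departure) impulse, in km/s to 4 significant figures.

From the circular-orbit relation v² = μ/r at r = 7.420×10^7 km: μ = v²r = (42.29)² × 7.420×10^7 = 1.32703×10^11 km³/s².
In km: r₁ = 0.496 × 1.496×10^8 = 7.42016×10^7 km; r₂ = 2.16 × 1.496×10^8 = 3.23136×10^8 km.
Transfer-ellipse semi-major axis a_t = (r₁ + r₂)/2 = (7.42016×10^7 + 3.23136×10^8)/2 = 1.986688×10^8 km.
On the circular orbit at r = 7.42016×10^7 km, v_c = √(μ/r) = 42.29 km/s.
Vis-viva on the transfer ellipse at r = 7.42016×10^7 km gives v_t = √[μ(2/r − 1/a_t)] = 53.93 km/s.
Δv₁ = |v_t − v_c| = |53.93 − 42.29| = 11.64 km/s.

Δv₁ = 11.64 km/s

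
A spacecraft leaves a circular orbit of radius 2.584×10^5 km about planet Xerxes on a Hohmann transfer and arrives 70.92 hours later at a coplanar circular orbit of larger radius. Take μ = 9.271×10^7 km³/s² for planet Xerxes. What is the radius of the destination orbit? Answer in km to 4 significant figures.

r₂ = 1.440×10^6 km

Transfer time t = 70.92 hours = 2.55312×10^5 s, and t = π√(a_t³/μ).
So a_t = (μ t²/π²)^(1/3) = (9.271×10^7 × (2.55312×10^5)² / π²)^(1/3) = 8.4916×10^5 km.
Since a_t = (r₁ + r₂)/2, r₂ = 2a_t − r₁ = 2×8.4916×10^5 − 2.584×10^5 = 1.43992×10^6 km.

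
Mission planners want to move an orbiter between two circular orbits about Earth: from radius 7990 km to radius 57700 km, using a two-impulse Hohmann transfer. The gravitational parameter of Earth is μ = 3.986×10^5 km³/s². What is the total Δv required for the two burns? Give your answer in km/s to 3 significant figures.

Transfer-ellipse semi-major axis a_t = (r₁ + r₂)/2 = (7990 + 57700)/2 = 32845 km.
Circular speed at r₁: v₁ = √(μ/r₁) = √(3.986×10^5/7990) = 7.06310 km/s.
Transfer-orbit speed at r₁ (vis-viva equation): v_p = √[μ(2/r₁ − 1/a_t)] = 9.36157 km/s.
First burn Δv₁ = |v_p − v₁| = 2.298 km/s.
Circular speed at r₂: v₂ = √(μ/r₂) = 2.628 km/s.
Transfer-orbit speed at r₂: v_a = √[μ(2/r₂ − 1/a_t)] = 1.296 km/s.
Second burn Δv₂ = |v₂ − v_a| = 1.332 km/s.
Δv = Δv₁ + Δv₂ = 2.298 + 1.332 = 3.630 km/s.

Δv = 3.63 km/s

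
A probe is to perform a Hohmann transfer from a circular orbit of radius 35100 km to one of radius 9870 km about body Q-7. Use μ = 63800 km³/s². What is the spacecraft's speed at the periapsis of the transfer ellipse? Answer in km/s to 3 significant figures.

v = 3.18 km/s

The Hohmann ellipse has a_t = (r₁ + r₂)/2 = 22485 km.
At periapsis, r = 9870 km.
Vis-viva: v = √[μ(2/r − 1/a_t)] = √[63800 × (2/9870 − 1/22485)] = 3.177 km/s.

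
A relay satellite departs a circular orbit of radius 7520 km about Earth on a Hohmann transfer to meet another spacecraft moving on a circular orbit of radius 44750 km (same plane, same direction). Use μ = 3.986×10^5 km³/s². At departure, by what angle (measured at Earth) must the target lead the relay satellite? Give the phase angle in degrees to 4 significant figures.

Semi-major axis of the transfer orbit: a_t = (7520 + 44750)/2 = 26135 km.
The half-period of the transfer ellipse is t = π√(a_t³/μ) = 21024 s.
Target angular speed ω₂ = √(μ/r₂³) = 6.6693×10^-5 rad/s.
Angle swept by the target during transfer: ω₂·t = 1.40215 rad = 80.34°.
Arrival is 180° from departure on the ellipse, so φ = 180° − 80.34° = 99.66°.

φ = 99.66°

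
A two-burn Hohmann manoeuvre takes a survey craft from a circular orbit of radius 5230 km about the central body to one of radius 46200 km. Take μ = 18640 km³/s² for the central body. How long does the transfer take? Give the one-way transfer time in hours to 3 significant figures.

t = 26.4 hours

The Hohmann ellipse has a_t = (r₁ + r₂)/2 = 25715 km.
By Kepler's third law the transfer-orbit period is T = 2π√(a_t³/μ), so t = T/2 = 94890 s.
Converting: 94890 s ÷ 3600 s/hour = 26.4 hours.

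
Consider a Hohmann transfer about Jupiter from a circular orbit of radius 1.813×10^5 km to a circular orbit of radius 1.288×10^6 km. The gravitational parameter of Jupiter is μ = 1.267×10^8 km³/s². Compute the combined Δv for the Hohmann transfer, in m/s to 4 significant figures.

Semi-major axis of the transfer orbit: a_t = (1.813×10^5 + 1.288×10^6)/2 = 7.3465×10^5 km.
At r₁ the circular-orbit speed is v₁ = √(μ/r₁) = 26.43561 km/s.
Transfer-orbit speed at r₁ (vis-viva): v_p = √[μ(2/r₁ − 1/a_t)] = 35.00315 km/s.
First burn Δv₁ = |v_p − v₁| = 8.568 km/s.
At r₂, v₂ = √(μ/r₂) = 9.918 km/s.
Transfer-orbit speed at r₂: v_a = √[μ(2/r₂ − 1/a_t)] = 4.927 km/s.
Second burn Δv₂ = |v₂ − v_a| = 4.991 km/s.
Δv = Δv₁ + Δv₂ = 8.568 + 4.991 = 13.56 km/s.

Δv = 13560 m/s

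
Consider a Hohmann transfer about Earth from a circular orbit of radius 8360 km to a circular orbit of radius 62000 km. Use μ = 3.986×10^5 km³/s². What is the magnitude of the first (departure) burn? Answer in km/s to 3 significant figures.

Δv₁ = 2.26 km/s

Semi-major axis of the transfer orbit: a_t = (8360 + 62000)/2 = 35180 km.
Circular speed at r = 8360 km: v_c = √(μ/r) = 6.905 km/s.
Vis-viva on the transfer ellipse at r = 8360 km gives v_t = √[μ(2/r − 1/a_t)] = 9.167 km/s.
Δv₁ = |v_t − v_c| = |9.167 − 6.905| = 2.262 km/s.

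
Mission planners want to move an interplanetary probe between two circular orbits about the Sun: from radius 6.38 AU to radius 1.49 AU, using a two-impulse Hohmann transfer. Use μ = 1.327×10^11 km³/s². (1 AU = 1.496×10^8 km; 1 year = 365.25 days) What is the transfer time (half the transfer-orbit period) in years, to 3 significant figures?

In km: r₁ = 6.38 × 1.496×10^8 = 9.54448×10^8 km; r₂ = 1.49 × 1.496×10^8 = 2.22904×10^8 km.
Semi-major axis of the transfer orbit: a_t = (9.54448×10^8 + 2.22904×10^8)/2 = 5.88676×10^8 km.
Half the transfer-orbit period gives t = π√(a_t³/μ) = 1.232×10^8 s.
Converting: 1.232×10^8 s ÷ 3.15576×10^7 s/year (365.25 × 86400) = 3.90 years.

t = 3.90 years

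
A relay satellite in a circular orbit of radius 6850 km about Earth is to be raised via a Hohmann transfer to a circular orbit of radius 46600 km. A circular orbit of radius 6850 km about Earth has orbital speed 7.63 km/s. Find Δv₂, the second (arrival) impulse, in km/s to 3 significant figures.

From the circular-orbit relation v² = μ/r at r = 6850 km: μ = v²r = (7.63)² × 6850 = 3.98786×10^5 km³/s².
The Hohmann ellipse has a_t = (r₁ + r₂)/2 = 26725 km.
On the circular orbit at r = 46600 km, v_c = √(μ/r) = 2.925 km/s.
Vis-viva on the transfer ellipse at r = 46600 km gives v_t = √[μ(2/r − 1/a_t)] = 1.481 km/s.
Δv₂ = |v_t − v_c| = |1.481 − 2.925| = 1.444 km/s.

Δv₂ = 1.44 km/s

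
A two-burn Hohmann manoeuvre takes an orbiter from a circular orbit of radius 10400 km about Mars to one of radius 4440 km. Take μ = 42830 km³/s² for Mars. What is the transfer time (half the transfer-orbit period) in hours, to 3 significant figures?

Semi-major axis of the transfer orbit: a_t = (10400 + 4440)/2 = 7420 km.
By Kepler's third law the transfer-orbit period is T = 2π√(a_t³/μ), so t = T/2 = 9702.5 s.
Converting: 9702.5 s ÷ 3600 s/hour = 2.70 hours.

t = 2.70 hours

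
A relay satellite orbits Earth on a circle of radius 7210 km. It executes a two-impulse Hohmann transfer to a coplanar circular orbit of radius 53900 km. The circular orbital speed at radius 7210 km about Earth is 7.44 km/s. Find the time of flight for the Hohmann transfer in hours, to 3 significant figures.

t = 7.38 hours

From the circular-orbit relation v² = μ/r at r = 7210 km: μ = v²r = (7.44)² × 7210 = 3.99099×10^5 km³/s².
Semi-major axis of the transfer orbit: a_t = (7210 + 53900)/2 = 30555 km.
Transfer time t = π√(a_t³/μ) = π√((30555)³ / 3.99099×10^5) = 26560 s.
Converting: 26560 s ÷ 3600 s/hour = 7.38 hours.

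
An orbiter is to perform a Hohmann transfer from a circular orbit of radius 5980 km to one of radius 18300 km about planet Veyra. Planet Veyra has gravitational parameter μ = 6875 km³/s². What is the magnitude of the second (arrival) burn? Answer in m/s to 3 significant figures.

The Hohmann ellipse has a_t = (r₁ + r₂)/2 = 12140 km.
Circular speed at r = 18300 km: v_c = √(μ/r) = 0.6129 km/s.
Vis-viva on the transfer ellipse at r = 18300 km gives v_t = √[μ(2/r − 1/a_t)] = 0.4302 km/s.
Δv₂ = |v_t − v_c| = |0.4302 − 0.6129| = 0.1827 km/s.

Δv₂ = 183 m/s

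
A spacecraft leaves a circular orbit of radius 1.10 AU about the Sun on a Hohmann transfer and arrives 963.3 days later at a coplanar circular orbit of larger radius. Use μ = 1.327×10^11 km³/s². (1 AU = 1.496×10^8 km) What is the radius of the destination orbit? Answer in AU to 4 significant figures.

In km: r₁ = 1.10 × 1.496×10^8 = 1.6456×10^8 km.
Transfer time t = 963.3 days = 8.322912×10^7 s, and t = π√(a_t³/μ).
So a_t = (μ t²/π²)^(1/3) = (1.327×10^11 × (8.322912×10^7)² / π²)^(1/3) = 4.5329×10^8 km.
Since a_t = (r₁ + r₂)/2, r₂ = 2a_t − r₁ = 2×4.5329×10^8 − 1.6456×10^8 = 7.4202×10^8 km.
In AU: r₂ = 7.4202×10^8 / 1.496×10^8 = 4.960 AU.

r₂ = 4.960 AU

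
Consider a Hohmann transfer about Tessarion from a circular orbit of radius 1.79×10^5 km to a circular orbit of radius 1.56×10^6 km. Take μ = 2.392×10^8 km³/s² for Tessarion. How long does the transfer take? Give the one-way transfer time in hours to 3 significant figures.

Transfer-ellipse semi-major axis a_t = (r₁ + r₂)/2 = (1.790×10^5 + 1.560×10^6)/2 = 8.695×10^5 km.
By Kepler's third law the transfer-orbit period is T = 2π√(a_t³/μ), so t = T/2 = 1.6469×10^5 s.
Converting: 1.6469×10^5 s ÷ 3600 s/hour = 45.7 hours.

t = 45.7 hours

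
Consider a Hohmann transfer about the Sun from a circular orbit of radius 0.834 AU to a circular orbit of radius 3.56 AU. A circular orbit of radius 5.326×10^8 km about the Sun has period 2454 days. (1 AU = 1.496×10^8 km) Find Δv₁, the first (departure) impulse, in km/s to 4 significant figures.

Δv₁ = 8.901 km/s

From Kepler's third law T² = 4π²r³/μ at r = 5.326×10^8 km, T = 2454 days = 2454 × 86400 s = 2.120256×10^8 s: μ = 4π²r³/T² = 1.32674×10^11 km³/s².
In km: r₁ = 0.834 × 1.496×10^8 = 1.247664×10^8 km; r₂ = 3.56 × 1.496×10^8 = 5.32576×10^8 km.
Transfer-ellipse semi-major axis a_t = (r₁ + r₂)/2 = (1.247664×10^8 + 5.32576×10^8)/2 = 3.286712×10^8 km.
Circular speed at r = 1.247664×10^8 km: v_c = √(μ/r) = 32.6095 km/s.
Vis-viva on the transfer ellipse at r = 1.247664×10^8 km gives v_t = √[μ(2/r − 1/a_t)] = 41.5102 km/s.
Δv₁ = |v_t − v_c| = |41.5102 − 32.6095| = 8.901 km/s.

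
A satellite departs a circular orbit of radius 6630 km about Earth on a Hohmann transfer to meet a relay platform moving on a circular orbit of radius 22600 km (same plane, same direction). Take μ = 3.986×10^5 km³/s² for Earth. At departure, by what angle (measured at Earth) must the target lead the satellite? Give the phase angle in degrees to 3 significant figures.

φ = 86.4°

Transfer-ellipse semi-major axis a_t = (r₁ + r₂)/2 = (6630 + 22600)/2 = 14615 km.
Transfer time t = π√(a_t³/μ) = 8791.83 s.
The target's mean motion on its circular orbit is ω₂ = √(μ/r₂³) = 1.85826×10^-4 rad/s.
Angle swept by the target during transfer: ω₂·t = 1.63375 rad = 93.61°.
Arrival is 180° from departure on the ellipse, so φ = 180° − 93.61° = 86.4°.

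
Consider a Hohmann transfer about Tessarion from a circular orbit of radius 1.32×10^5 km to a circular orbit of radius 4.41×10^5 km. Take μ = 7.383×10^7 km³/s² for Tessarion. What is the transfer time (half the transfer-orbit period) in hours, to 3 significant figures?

Transfer-ellipse semi-major axis a_t = (r₁ + r₂)/2 = (1.320×10^5 + 4.410×10^5)/2 = 2.865×10^5 km.
By Kepler's third law the transfer-orbit period is T = 2π√(a_t³/μ), so t = T/2 = 56070 s.
Converting: 56070 s ÷ 3600 s/hour = 15.6 hours.

t = 15.6 hours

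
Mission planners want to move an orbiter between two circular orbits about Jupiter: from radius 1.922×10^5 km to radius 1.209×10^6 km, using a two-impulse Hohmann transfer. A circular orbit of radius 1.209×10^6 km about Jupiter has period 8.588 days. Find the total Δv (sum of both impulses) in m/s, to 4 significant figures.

From Kepler's third law T² = 4π²r³/μ at r = 1.209×10^6 km, T = 8.588 days = 8.588 × 86400 s = 7.420032×10^5 s: μ = 4π²r³/T² = 1.26715×10^8 km³/s².
Transfer-ellipse semi-major axis a_t = (r₁ + r₂)/2 = (1.922×10^5 + 1.209×10^6)/2 = 7.006×10^5 km.
Circular speed at r₁: v₁ = √(μ/r₁) = √(1.26715×10^8/1.922×10^5) = 25.677 km/s.
On the transfer ellipse at r₁, vis-viva equation gives v_p = √[μ(2/r₁ − 1/a_t)] = 33.730 km/s.
First burn Δv₁ = |v_p − v₁| = 8.053 km/s.
At r₂, v₂ = √(μ/r₂) = 10.23765 km/s.
Transfer-orbit speed at r₂: v_a = √[μ(2/r₂ − 1/a_t)] = 5.362188 km/s.
Second burn Δv₂ = |v₂ − v_a| = 4.875 km/s.
Total Δv = Δv₁ + Δv₂ = 12.93 km/s.

Δv = 12930 m/s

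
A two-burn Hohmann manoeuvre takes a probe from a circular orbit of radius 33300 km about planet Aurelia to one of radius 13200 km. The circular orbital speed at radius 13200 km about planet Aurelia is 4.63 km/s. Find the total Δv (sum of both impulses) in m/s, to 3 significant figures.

From the circular-orbit relation v² = μ/r at r = 13200 km: μ = v²r = (4.63)² × 13200 = 2.82967×10^5 km³/s².
The Hohmann ellipse has a_t = (r₁ + r₂)/2 = 23250 km.
At r₁ the circular-orbit speed is v₁ = √(μ/r₁) = 2.91505 km/s.
Transfer-orbit speed at r₁ (vis-viva): v_a = √[μ(2/r₁ − 1/a_t)] = 2.19645 km/s.
First burn Δv₁ = |v_a − v₁| = 0.7186 km/s.
Circular speed at r₂: v₂ = √(μ/r₂) = 4.630 km/s.
Transfer-orbit speed at r₂: v_p = √[μ(2/r₂ − 1/a_t)] = 5.541 km/s.
Second burn Δv₂ = |v₂ − v_p| = 0.9110 km/s.
Total Δv = Δv₁ + Δv₂ = 1.630 km/s.

Δv = 1630 m/s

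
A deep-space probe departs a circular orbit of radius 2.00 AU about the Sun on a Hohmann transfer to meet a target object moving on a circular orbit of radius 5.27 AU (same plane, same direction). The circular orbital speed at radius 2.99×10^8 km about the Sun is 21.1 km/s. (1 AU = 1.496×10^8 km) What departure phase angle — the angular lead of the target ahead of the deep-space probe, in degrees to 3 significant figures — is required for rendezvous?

φ = 76.9°

From the circular-orbit relation v² = μ/r at r = 2.99×10^8 km: μ = v²r = (21.1)² × 2.99×10^8 = 1.33118×10^11 km³/s².
In km: r₁ = 2.00 × 1.496×10^8 = 2.992×10^8 km; r₂ = 5.27 × 1.496×10^8 = 7.88392×10^8 km.
The Hohmann ellipse has a_t = (r₁ + r₂)/2 = 5.43796×10^8 km.
The half-period of the transfer ellipse is t = π√(a_t³/μ) = 1.092×10^8 s.
Target angular speed ω₂ = √(μ/r₂³) = 1.648×10^-8 rad/s.
Angle swept by the target during transfer: ω₂·t = 1.800 rad = 103.1°.
Arrival is 180° from departure on the ellipse, so φ = 180° − 103.1° = 76.9°.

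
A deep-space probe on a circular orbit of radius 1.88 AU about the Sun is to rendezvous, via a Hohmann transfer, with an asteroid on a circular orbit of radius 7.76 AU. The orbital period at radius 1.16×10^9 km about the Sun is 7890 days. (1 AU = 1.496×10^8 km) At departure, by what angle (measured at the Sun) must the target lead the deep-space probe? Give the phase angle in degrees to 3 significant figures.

φ = 91.9°

From Kepler's third law T² = 4π²r³/μ at r = 1.16×10^9 km, T = 7890 days = 7890 × 86400 s = 6.81696×10^8 s: μ = 4π²r³/T² = 1.32603×10^11 km³/s².
In km: r₁ = 1.88 × 1.496×10^8 = 2.81248×10^8 km; r₂ = 7.76 × 1.496×10^8 = 1.160896×10^9 km.
The Hohmann ellipse has a_t = (r₁ + r₂)/2 = 7.21072×10^8 km.
Transfer time t = π√(a_t³/μ) = 1.6705×10^8 s.
The target's mean motion on its circular orbit is ω₂ = √(μ/r₂³) = 9.2063×10^-9 rad/s.
Angle swept by the target during transfer: ω₂·t = 1.538 rad = 88.12°.
Arrival is 180° from departure on the ellipse, so φ = 180° − 88.12° = 91.9°.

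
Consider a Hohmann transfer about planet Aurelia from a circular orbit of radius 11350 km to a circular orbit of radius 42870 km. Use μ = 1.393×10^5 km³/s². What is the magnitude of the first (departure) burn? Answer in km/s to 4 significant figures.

Transfer-ellipse semi-major axis a_t = (r₁ + r₂)/2 = (11350 + 42870)/2 = 27110 km.
On the circular orbit at r = 11350 km, v_c = √(μ/r) = 3.5033 km/s.
Vis-viva on the transfer ellipse at r = 11350 km gives v_t = √[μ(2/r − 1/a_t)] = 4.4054 km/s.
Δv₁ = |v_t − v_c| = |4.4054 − 3.5033| = 0.9021 km/s.

Δv₁ = 0.9021 km/s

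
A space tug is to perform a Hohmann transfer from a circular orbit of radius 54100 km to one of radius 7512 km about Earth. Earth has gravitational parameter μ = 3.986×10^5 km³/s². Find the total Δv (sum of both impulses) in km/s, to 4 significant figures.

Semi-major axis of the transfer orbit: a_t = (54100 + 7512)/2 = 30806 km.
Circular speed at r₁: v₁ = √(μ/r₁) = √(3.986×10^5/54100) = 2.714 km/s.
On the transfer ellipse at r₁, vis-viva equation gives v_a = √[μ(2/r₁ − 1/a_t)] = 1.340 km/s.
First burn Δv₁ = |v_a − v₁| = 1.374 km/s.
At r₂, v₂ = √(μ/r₂) = 7.284 km/s.
Transfer-orbit speed at r₂: v_p = √[μ(2/r₂ − 1/a_t)] = 9.653 km/s.
Second burn Δv₂ = |v₂ − v_p| = 2.369 km/s.
Total Δv = Δv₁ + Δv₂ = 3.743 km/s.

Δv = 3.743 km/s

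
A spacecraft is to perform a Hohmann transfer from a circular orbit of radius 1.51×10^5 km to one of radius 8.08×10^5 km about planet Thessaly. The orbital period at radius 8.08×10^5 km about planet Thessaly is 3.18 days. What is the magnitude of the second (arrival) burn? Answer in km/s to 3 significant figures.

Δv₂ = 8.11 km/s

From Kepler's third law T² = 4π²r³/μ at r = 8.08×10^5 km, T = 3.18 days = 3.18 × 86400 s = 2.74752×10^5 s: μ = 4π²r³/T² = 2.75875×10^8 km³/s².
Transfer-ellipse semi-major axis a_t = (r₁ + r₂)/2 = (1.510×10^5 + 8.080×10^5)/2 = 4.795×10^5 km.
Circular speed at r = 8.080×10^5 km: v_c = √(μ/r) = 18.478 km/s.
Transfer-orbit speed at the same r (vis-viva, a = a_t): v_t = √[μ(2/r − 1/a_t)] = 10.369 km/s.
Δv₂ = |v_t − v_c| = |10.369 − 18.478| = 8.109 km/s.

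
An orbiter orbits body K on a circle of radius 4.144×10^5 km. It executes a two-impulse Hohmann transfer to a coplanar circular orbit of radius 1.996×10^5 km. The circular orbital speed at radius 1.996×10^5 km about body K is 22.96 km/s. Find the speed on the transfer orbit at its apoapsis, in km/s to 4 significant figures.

From the circular-orbit relation v² = μ/r at r = 1.996×10^5 km: μ = v²r = (22.96)² × 1.996×10^5 = 1.05221×10^8 km³/s².
Semi-major axis of the transfer orbit: a_t = (4.144×10^5 + 1.996×10^5)/2 = 3.070×10^5 km.
The apoapsis of the transfer ellipse is at r = 4.144×10^5 km.
Vis-viva: v = √[μ(2/r − 1/a_t)] = √[1.05221×10^8 × (2/4.144×10^5 − 1/3.070×10^5)] = 12.85 km/s.

v = 12.85 km/s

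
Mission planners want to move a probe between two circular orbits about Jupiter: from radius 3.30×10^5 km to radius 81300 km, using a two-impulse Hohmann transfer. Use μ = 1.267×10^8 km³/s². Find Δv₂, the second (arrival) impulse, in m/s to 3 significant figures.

The Hohmann ellipse has a_t = (r₁ + r₂)/2 = 2.0565×10^5 km.
On the circular orbit at r = 81300 km, v_c = √(μ/r) = 39.48 km/s.
Vis-viva on the transfer ellipse at r = 81300 km gives v_t = √[μ(2/r − 1/a_t)] = 50.01 km/s.
Δv₂ = |v_t − v_c| = |50.01 − 39.48| = 10.53 km/s.

Δv₂ = 10500 m/s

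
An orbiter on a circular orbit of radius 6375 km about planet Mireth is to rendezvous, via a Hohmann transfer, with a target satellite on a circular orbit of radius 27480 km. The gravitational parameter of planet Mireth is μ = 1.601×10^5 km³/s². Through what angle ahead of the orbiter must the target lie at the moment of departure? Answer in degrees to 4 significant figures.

Transfer-ellipse semi-major axis a_t = (r₁ + r₂)/2 = (6375 + 27480)/2 = 16927.5 km.
The half-period of the transfer ellipse is t = π√(a_t³/μ) = 17290 s.
Target angular speed ω₂ = √(μ/r₂³) = 8.784×10^-5 rad/s.
Angle swept by the target during transfer: ω₂·t = 1.5188 rad = 87.02°.
Arrival is 180° from departure on the ellipse, so φ = 180° − 87.02° = 92.98°.

φ = 92.98°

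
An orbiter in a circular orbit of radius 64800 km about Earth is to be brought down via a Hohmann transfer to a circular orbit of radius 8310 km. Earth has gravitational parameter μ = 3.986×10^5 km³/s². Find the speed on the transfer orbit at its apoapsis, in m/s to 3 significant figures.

Transfer-ellipse semi-major axis a_t = (r₁ + r₂)/2 = (64800 + 8310)/2 = 36555 km.
The apoapsis of the transfer ellipse is at r = 64800 km.
Applying v² = μ(2/r − 1/a_t): v = 1.183 km/s.

v = 1180 m/s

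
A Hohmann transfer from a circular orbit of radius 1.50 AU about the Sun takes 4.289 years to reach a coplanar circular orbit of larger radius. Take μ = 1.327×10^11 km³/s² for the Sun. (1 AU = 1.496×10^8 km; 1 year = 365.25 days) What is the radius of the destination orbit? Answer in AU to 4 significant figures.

In km: r₁ = 1.50 × 1.496×10^8 = 2.244×10^8 km.
Transfer time t = 4.289 years × 365.25 × 86400 s = 1.353505464×10^8 s, and t = π√(a_t³/μ).
So a_t = (μ t²/π²)^(1/3) = (1.327×10^11 × (1.353505464×10^8)² / π²)^(1/3) = 6.2685×10^8 km.
Since a_t = (r₁ + r₂)/2, r₂ = 2a_t − r₁ = 2×6.2685×10^8 − 2.244×10^8 = 1.0293×10^9 km.
In AU: r₂ = 1.0293×10^9 / 1.496×10^8 = 6.880 AU.

r₂ = 6.880 AU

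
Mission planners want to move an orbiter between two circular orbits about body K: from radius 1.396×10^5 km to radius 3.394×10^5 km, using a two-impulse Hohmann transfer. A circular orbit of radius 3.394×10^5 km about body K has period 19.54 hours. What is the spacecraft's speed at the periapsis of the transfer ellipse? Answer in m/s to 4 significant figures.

From Kepler's third law T² = 4π²r³/μ at r = 3.394×10^5 km, T = 19.54 hours = 19.54 × 3600 s = 70344 s: μ = 4π²r³/T² = 3.11918×10^8 km³/s².
Semi-major axis of the transfer orbit: a_t = (1.396×10^5 + 3.394×10^5)/2 = 2.395×10^5 km.
At periapsis, r = 1.396×10^5 km.
Applying v² = μ(2/r − 1/a_t): v = 56.27 km/s.

v = 56270 m/s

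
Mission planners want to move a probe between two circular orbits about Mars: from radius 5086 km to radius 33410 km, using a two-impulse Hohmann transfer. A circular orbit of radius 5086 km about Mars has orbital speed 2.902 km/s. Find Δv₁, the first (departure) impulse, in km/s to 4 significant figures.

From the circular-orbit relation v² = μ/r at r = 5086 km: μ = v²r = (2.902)² × 5086 = 42832.3 km³/s².
Transfer-ellipse semi-major axis a_t = (r₁ + r₂)/2 = (5086 + 33410)/2 = 19248 km.
Circular speed at r = 5086 km: v_c = √(μ/r) = 2.9020 km/s.
Transfer-orbit speed at the same r (vis-viva, a = a_t): v_t = √[μ(2/r − 1/a_t)] = 3.8233 km/s.
Δv₁ = |v_t − v_c| = |3.8233 − 2.9020| = 0.9213 km/s.

Δv₁ = 0.9213 km/s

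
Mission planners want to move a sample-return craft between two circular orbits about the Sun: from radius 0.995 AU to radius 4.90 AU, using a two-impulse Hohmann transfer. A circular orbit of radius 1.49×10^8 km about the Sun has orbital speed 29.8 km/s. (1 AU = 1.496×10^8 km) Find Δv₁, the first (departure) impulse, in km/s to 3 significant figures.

Δv₁ = 8.63 km/s

From the circular-orbit relation v² = μ/r at r = 1.49×10^8 km: μ = v²r = (29.8)² × 1.49×10^8 = 1.32318×10^11 km³/s².
In km: r₁ = 0.995 × 1.496×10^8 = 1.48852×10^8 km; r₂ = 4.90 × 1.496×10^8 = 7.3304×10^8 km.
Transfer-ellipse semi-major axis a_t = (r₁ + r₂)/2 = (1.48852×10^8 + 7.3304×10^8)/2 = 4.40946×10^8 km.
Circular speed at r = 1.48852×10^8 km: v_c = √(μ/r) = 29.815 km/s.
Transfer-orbit speed at the same r (vis-viva, a = a_t): v_t = √[μ(2/r − 1/a_t)] = 38.442 km/s.
Δv₁ = |v_t − v_c| = |38.442 − 29.815| = 8.627 km/s.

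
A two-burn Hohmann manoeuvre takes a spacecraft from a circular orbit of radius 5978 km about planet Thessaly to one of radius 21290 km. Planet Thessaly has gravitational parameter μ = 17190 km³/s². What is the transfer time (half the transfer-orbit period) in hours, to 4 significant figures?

t = 10.60 hours

Semi-major axis of the transfer orbit: a_t = (5978 + 21290)/2 = 13634 km.
Transfer time t = π√(a_t³/μ) = π√((13634)³ / 17190) = 38150 s.
Converting: 38150 s ÷ 3600 s/hour = 10.60 hours.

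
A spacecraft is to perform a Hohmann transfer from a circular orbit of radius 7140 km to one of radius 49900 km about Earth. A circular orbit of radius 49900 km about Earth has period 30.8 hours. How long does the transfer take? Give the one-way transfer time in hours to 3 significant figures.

From Kepler's third law T² = 4π²r³/μ at r = 49900 km, T = 30.8 hours = 30.8 × 3600 s = 1.1088×10^5 s: μ = 4π²r³/T² = 3.98984×10^5 km³/s².
Semi-major axis of the transfer orbit: a_t = (7140 + 49900)/2 = 28520 km.
Half the transfer-orbit period gives t = π√(a_t³/μ) = 23955 s.
Converting: 23955 s ÷ 3600 s/hour = 6.65 hours.

t = 6.65 hours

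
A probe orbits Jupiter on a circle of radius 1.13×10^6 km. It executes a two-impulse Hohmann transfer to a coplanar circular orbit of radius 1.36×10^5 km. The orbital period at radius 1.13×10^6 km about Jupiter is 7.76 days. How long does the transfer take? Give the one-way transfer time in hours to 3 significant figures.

From Kepler's third law T² = 4π²r³/μ at r = 1.13×10^6 km, T = 7.76 days = 7.76 × 86400 s = 6.70464×10^5 s: μ = 4π²r³/T² = 1.26720×10^8 km³/s².
The Hohmann ellipse has a_t = (r₁ + r₂)/2 = 6.330×10^5 km.
Half the transfer-orbit period gives t = π√(a_t³/μ) = 1.4055×10^5 s.
Converting: 1.4055×10^5 s ÷ 3600 s/hour = 39.0 hours.

t = 39.0 hours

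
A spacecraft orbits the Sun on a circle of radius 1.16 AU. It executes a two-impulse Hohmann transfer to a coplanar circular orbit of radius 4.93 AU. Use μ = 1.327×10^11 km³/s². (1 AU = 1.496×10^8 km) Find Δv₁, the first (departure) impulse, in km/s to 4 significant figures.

Δv₁ = 7.533 km/s

In km: r₁ = 1.16 × 1.496×10^8 = 1.73536×10^8 km; r₂ = 4.93 × 1.496×10^8 = 7.37528×10^8 km.
The Hohmann ellipse has a_t = (r₁ + r₂)/2 = 4.55532×10^8 km.
Circular speed at r = 1.73536×10^8 km: v_c = √(μ/r) = 27.653 km/s.
Transfer-orbit speed at the same r (vis-viva, a = a_t): v_t = √[μ(2/r − 1/a_t)] = 35.186 km/s.
Δv₁ = |v_t − v_c| = |35.186 − 27.653| = 7.533 km/s.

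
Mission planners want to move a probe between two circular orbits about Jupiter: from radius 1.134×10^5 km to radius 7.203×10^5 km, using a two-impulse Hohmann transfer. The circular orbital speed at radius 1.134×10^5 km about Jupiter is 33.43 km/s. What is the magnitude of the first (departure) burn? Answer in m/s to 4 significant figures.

From the circular-orbit relation v² = μ/r at r = 1.134×10^5 km: μ = v²r = (33.43)² × 1.134×10^5 = 1.26732×10^8 km³/s².
The Hohmann ellipse has a_t = (r₁ + r₂)/2 = 4.1685×10^5 km.
Circular speed at r = 1.134×10^5 km: v_c = √(μ/r) = 33.43 km/s.
Vis-viva on the transfer ellipse at r = 1.134×10^5 km gives v_t = √[μ(2/r − 1/a_t)] = 43.94 km/s.
Δv₁ = |v_t − v_c| = |43.94 − 33.43| = 10.51 km/s.

Δv₁ = 10510 m/s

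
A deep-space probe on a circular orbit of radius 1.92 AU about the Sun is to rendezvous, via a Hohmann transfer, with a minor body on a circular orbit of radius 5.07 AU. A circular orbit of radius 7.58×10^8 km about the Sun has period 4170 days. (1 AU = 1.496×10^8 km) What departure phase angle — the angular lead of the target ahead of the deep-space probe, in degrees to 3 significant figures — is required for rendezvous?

φ = 77.0°

From Kepler's third law T² = 4π²r³/μ at r = 7.58×10^8 km, T = 4170 days = 4170 × 86400 s = 3.60288×10^8 s: μ = 4π²r³/T² = 1.32455×10^11 km³/s².
In km: r₁ = 1.92 × 1.496×10^8 = 2.87232×10^8 km; r₂ = 5.07 × 1.496×10^8 = 7.58472×10^8 km.
The Hohmann ellipse has a_t = (r₁ + r₂)/2 = 5.22852×10^8 km.
Transfer time t = π√(a_t³/μ) = 1.032×10^8 s.
The target's mean motion on its circular orbit is ω₂ = √(μ/r₂³) = 1.742×10^-8 rad/s.
Angle swept by the target during transfer: ω₂·t = 1.798 rad = 103.0°.
The deep-space probe traverses 180° on the transfer ellipse, so the target must lead by 180° − 103.0° = 77.0°.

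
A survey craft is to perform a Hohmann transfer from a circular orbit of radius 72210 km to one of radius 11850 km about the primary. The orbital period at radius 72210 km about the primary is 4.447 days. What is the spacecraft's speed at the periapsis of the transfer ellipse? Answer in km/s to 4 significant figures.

From Kepler's third law T² = 4π²r³/μ at r = 72210 km, T = 4.447 days = 4.447 × 86400 s = 3.842208×10^5 s: μ = 4π²r³/T² = 1.00691×10^5 km³/s².
Semi-major axis of the transfer orbit: a_t = (72210 + 11850)/2 = 42030 km.
At periapsis, r = 11850 km.
Vis-viva: v = √[μ(2/r − 1/a_t)] = √[1.00691×10^5 × (2/11850 − 1/42030)] = 3.821 km/s.

v = 3.821 km/s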